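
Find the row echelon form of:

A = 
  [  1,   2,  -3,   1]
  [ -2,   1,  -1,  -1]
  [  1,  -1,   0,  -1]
Row operations:
R2 → R2 + (2)·R1
R3 → R3 - (1)·R1
R3 → R3 + (3/5)·R2

Resulting echelon form:
REF = 
  [   1,    2,   -3,    1]
  [   0,    5,   -7,    1]
  [   0,    0, -6/5, -7/5]

Rank = 3 (number of non-zero pivot rows).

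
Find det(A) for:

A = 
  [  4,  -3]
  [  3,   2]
For a 2×2 matrix, det = ad - bc = (4)(2) - (-3)(3) = 17

det(A) = 17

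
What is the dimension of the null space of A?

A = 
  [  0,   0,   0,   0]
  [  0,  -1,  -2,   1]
nullity(A) = 3

Row reduce:
Swap R1 ↔ R2
REF = 
  [  0,  -1,  -2,   1]
  [  0,   0,   0,   0]
Pivot columns: 2 → 1 pivot.
rank(A) = 1, so nullity(A) = 4 - 1 = 3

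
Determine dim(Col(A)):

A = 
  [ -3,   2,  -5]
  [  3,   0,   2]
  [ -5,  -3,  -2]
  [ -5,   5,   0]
Row reduce:
R2 → R2 + (1)·R1
R3 → R3 - (5/3)·R1
R4 → R4 - (5/3)·R1
R3 → R3 + (19/6)·R2
R4 → R4 - (5/6)·R2
R4 → R4 + (65/19)·R3
REF = 
  [   -3,     2,    -5]
  [    0,     2,    -3]
  [    0,     0, -19/6]
  [    0,     0,     0]
Pivot columns: 1, 2, 3 → 3 pivots.
dim(Col(A)) = number of pivot columns = 3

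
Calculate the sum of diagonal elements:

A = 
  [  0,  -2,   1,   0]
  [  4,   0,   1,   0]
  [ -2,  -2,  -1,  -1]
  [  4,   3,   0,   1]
0

tr(A) = 0 + 0 + -1 + 1 = 0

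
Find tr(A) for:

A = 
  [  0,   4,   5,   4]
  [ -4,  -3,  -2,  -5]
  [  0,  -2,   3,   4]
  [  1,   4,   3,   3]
3

tr(A) = 0 + -3 + 3 + 3 = 3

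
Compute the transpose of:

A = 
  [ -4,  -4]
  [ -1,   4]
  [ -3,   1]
Aᵀ = 
  [ -4,  -1,  -3]
  [ -4,   4,   1]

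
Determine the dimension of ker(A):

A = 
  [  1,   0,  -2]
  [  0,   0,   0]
nullity(A) = 2

Row reduce:
(no row operations needed)
REF = 
  [  1,   0,  -2]
  [  0,   0,   0]
Pivot columns: 1 → 1 pivot.
rank(A) = 1, so nullity(A) = 3 - 1 = 2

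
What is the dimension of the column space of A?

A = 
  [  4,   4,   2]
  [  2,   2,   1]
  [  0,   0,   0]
Row reduce:
R2 → R2 - (1/2)·R1
REF = 
  [  4,   4,   2]
  [  0,   0,   0]
  [  0,   0,   0]
Pivot columns: 1 → 1 pivot.
dim(Col(A)) = number of pivot columns = 1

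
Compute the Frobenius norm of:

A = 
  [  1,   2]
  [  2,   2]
||A||_F = 3.606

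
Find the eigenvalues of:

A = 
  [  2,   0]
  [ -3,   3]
tr(A) = 5, det(A) = 6
Characteristic polynomial: λ² - tr(A)λ + det(A) = λ² - 5λ + 6
λ² - 5λ + 6 = (λ - 2)(λ - 3)

λ = 3, 2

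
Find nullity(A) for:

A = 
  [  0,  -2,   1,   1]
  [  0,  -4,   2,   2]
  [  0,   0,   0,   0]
nullity(A) = 3

Row reduce:
R2 → R2 - (2)·R1
REF = 
  [  0,  -2,   1,   1]
  [  0,   0,   0,   0]
  [  0,   0,   0,   0]
Pivot columns: 2 → 1 pivot.
rank(A) = 1, so nullity(A) = 4 - 1 = 3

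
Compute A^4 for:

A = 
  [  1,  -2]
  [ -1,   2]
A² = A·A:
A²[1,1] = (1)(1) + (-2)(-1) = 3
A²[1,2] = (1)(-2) + (-2)(2) = -6
A²[2,1] = (-1)(1) + (2)(-1) = -3
A²[2,2] = (-1)(-2) + (2)(2) = 6
A² = 
  [  3,  -6]
  [ -3,   6]

A^3 = A^2·A:
A^3[1,1] = (3)(1) + (-6)(-1) = 9
A^3[1,2] = (3)(-2) + (-6)(2) = -18
A^3[2,1] = (-3)(1) + (6)(-1) = -9
A^3[2,2] = (-3)(-2) + (6)(2) = 18
A^3 = 
  [  9, -18]
  [ -9,  18]

A^4 = A^3·A:
A^4[1,1] = (9)(1) + (-18)(-1) = 27
A^4[1,2] = (9)(-2) + (-18)(2) = -54
A^4[2,1] = (-9)(1) + (18)(-1) = -27
A^4[2,2] = (-9)(-2) + (18)(2) = 54
A^4 = 
  [ 27, -54]
  [-27,  54]

Therefore
A^4 = 
  [ 27, -54]
  [-27,  54]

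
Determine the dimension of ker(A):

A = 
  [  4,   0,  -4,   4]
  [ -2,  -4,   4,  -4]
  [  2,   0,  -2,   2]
nullity(A) = 2

Row reduce:
R2 → R2 + (1/2)·R1
R3 → R3 - (1/2)·R1
REF = 
  [  4,   0,  -4,   4]
  [  0,  -4,   2,  -2]
  [  0,   0,   0,   0]
Pivot columns: 1, 2 → 2 pivots.
rank(A) = 2, so nullity(A) = 4 - 2 = 2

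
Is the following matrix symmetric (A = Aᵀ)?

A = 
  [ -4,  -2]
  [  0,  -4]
No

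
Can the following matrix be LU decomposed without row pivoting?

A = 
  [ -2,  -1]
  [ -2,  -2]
Yes.
A[1,1] = -2 ≠ 0, so Gaussian elimination proceeds without a row swap: multiplier ℓ₂₁ = (-2)/(-2) = 1, and U[2,2] = -2 - (1)(-1) = -1.
L = 
  [  1,   0]
  [  1,   1]
U = 
  [ -2,  -1]
  [  0,  -1]
Check row 2 of LU: [(1)(-2), (1)(-1) + (-1)] = [-2, -2] = row 2 of A ✓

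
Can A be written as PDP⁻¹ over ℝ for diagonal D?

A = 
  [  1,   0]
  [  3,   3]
Yes

tr(A) = 4, det(A) = 3
Characteristic polynomial: λ² - tr(A)λ + det(A) = λ² - 4λ + 3
λ² - 4λ + 3 = (λ - 1)(λ - 3)
Eigenvalues: 3, 1
λ=1: alg. mult. = 1, geom. mult. = 2 - rank(A - (1)I) = 2 - 1 = 1
λ=3: alg. mult. = 1, geom. mult. = 2 - rank(A - (3)I) = 2 - 1 = 1
Sum of geometric multiplicities equals n, so A has n independent eigenvectors.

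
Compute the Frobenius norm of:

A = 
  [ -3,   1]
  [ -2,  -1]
||A||_F = 3.873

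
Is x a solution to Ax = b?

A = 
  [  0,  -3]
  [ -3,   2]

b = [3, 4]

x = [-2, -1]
Yes

Ax = [3, 4] = b ✓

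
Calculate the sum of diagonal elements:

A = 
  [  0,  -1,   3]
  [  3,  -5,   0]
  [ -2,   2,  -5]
-10

tr(A) = 0 + -5 + -5 = -10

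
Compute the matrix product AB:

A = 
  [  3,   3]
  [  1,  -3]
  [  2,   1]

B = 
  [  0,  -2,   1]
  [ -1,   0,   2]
A is 3×2 and B is 2×3, so AB is 3×3. Each entry is (row of A)·(column of B):
AB[1,1] = (3)(0) + (3)(-1) = -3
AB[1,2] = (3)(-2) + (3)(0) = -6
AB[1,3] = (3)(1) + (3)(2) = 9
AB[2,1] = (1)(0) + (-3)(-1) = 3
AB[2,2] = (1)(-2) + (-3)(0) = -2
AB[2,3] = (1)(1) + (-3)(2) = -5
AB[3,1] = (2)(0) + (1)(-1) = -1
AB[3,2] = (2)(-2) + (1)(0) = -4
AB[3,3] = (2)(1) + (1)(2) = 4

AB = 
  [ -3,  -6,   9]
  [  3,  -2,  -5]
  [ -1,  -4,   4]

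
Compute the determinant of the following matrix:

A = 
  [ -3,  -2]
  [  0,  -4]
For a 2×2 matrix, det = ad - bc = (-3)(-4) - (-2)(0) = 12

det(A) = 12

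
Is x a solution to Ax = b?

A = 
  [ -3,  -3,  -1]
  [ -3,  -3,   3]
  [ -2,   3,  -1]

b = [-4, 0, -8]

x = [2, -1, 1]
Yes

Ax = [-4, 0, -8] = b ✓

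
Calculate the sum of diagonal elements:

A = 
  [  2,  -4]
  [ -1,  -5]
-3

tr(A) = 2 + -5 = -3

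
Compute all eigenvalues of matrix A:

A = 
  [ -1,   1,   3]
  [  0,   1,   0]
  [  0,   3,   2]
λ = -1, 2, 1

Characteristic polynomial: det(λI - A) = λ³ - 2λ² - λ + 2
Testing integer divisors of the constant term: p(-1) = 0, so (λ + 1) is a factor:
p(λ) = (λ + 1)(λ² - 3λ + 2)
λ² - 3λ + 2 = (λ - 1)(λ - 2)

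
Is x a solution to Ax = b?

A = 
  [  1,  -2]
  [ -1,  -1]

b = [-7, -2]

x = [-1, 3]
Yes

Ax = [-7, -2] = b ✓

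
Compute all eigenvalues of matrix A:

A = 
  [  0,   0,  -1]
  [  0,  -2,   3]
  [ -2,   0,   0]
Characteristic polynomial: det(λI - A) = λ³ + 2λ² - 2λ - 4
Testing integer divisors of the constant term: p(-2) = 0, so (λ + 2) is a factor:
p(λ) = (λ + 2)(λ² - 2)
λ² - 2 = 0  ⇒  λ = (0 ± √((0)² - 4·(-2)))/2 = (0 ± √(8))/2
  = √2,  -√2

λ = -2, √2, -√2  (≈ -2, 1.414, -1.414)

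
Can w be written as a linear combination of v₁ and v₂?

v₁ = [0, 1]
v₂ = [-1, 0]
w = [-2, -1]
Yes

Form the augmented matrix and row-reduce:
[v₁|v₂|w] = 
  [  0,  -1,  -2]
  [  1,   0,  -1]
Swap R1 ↔ R2
REF = 
  [  1,   0,  -1]
  [  0,  -1,  -2]

No row of the form [0 0 | nonzero], so the system is consistent. Back-substitution gives c₁ = -1, c₂ = 2: w = (-1)·v₁ + (2)·v₂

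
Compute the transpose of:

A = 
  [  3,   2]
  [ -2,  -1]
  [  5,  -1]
Aᵀ = 
  [  3,  -2,   5]
  [  2,  -1,  -1]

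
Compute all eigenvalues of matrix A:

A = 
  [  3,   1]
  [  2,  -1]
tr(A) = 2, det(A) = -5
Characteristic polynomial: λ² - tr(A)λ + det(A) = λ² - 2λ - 5
λ² - 2λ - 5 = 0  ⇒  λ = (2 ± √((-2)² - 4·(-5)))/2 = (2 ± √(24))/2
  = 1 + √6,  1 - √6

λ = 1 + √6, 1 - √6  (≈ 3.449, -1.449)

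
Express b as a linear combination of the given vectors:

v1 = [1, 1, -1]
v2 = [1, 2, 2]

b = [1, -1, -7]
c1 = 3, c2 = -2

b = 3·v1 + -2·v2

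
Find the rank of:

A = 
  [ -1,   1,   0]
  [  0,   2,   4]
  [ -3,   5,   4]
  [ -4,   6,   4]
Row reduce:
R3 → R3 - (3)·R1
R4 → R4 - (4)·R1
R3 → R3 - (1)·R2
R4 → R4 - (1)·R2
REF = 
  [ -1,   1,   0]
  [  0,   2,   4]
  [  0,   0,   0]
  [  0,   0,   0]
Pivot columns: 1, 2 → 2 pivots.

rank(A) = 2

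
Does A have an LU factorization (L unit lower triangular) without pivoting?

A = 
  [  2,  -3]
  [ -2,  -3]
Yes.
A[1,1] = 2 ≠ 0, so Gaussian elimination proceeds without a row swap: multiplier ℓ₂₁ = (-2)/(2) = -1, and U[2,2] = -3 - (-1)(-3) = -6.
L = 
  [  1,   0]
  [ -1,   1]
U = 
  [  2,  -3]
  [  0,  -6]
Check row 2 of LU: [(-1)(2), (-1)(-3) + (-6)] = [-2, -3] = row 2 of A ✓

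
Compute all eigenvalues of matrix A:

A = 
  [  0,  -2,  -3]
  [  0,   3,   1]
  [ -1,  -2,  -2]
λ = 1, √7, -√7  (≈ 1, 2.646, -2.646)

Characteristic polynomial: det(λI - A) = λ³ - λ² - 7λ + 7
Testing integer divisors of the constant term: p(1) = 0, so (λ - 1) is a factor:
p(λ) = (λ - 1)(λ² - 7)
λ² - 7 = 0  ⇒  λ = (0 ± √((0)² - 4·(-7)))/2 = (0 ± √(28))/2
  = √7,  -√7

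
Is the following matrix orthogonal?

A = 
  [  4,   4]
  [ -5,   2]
No

AᵀA = 
  [ 41,   6]
  [  6,  20]
≠ I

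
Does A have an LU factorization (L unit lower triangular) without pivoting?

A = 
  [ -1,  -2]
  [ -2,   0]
Yes.
A[1,1] = -1 ≠ 0, so Gaussian elimination proceeds without a row swap: multiplier ℓ₂₁ = (-2)/(-1) = 2, and U[2,2] = 0 - (2)(-2) = 4.
L = 
  [  1,   0]
  [  2,   1]
U = 
  [ -1,  -2]
  [  0,   4]
Check row 2 of LU: [(2)(-1), (2)(-2) + 4] = [-2, 0] = row 2 of A ✓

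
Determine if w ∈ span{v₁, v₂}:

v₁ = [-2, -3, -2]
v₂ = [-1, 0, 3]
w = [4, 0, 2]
No

Form the augmented matrix and row-reduce:
[v₁|v₂|w] = 
  [ -2,  -1,   4]
  [ -3,   0,   0]
  [ -2,   3,   2]
R2 → R2 - (3/2)·R1
R3 → R3 - (1)·R1
R3 → R3 - (8/3)·R2
REF = 
  [ -2,  -1,   4]
  [  0, 3/2,  -6]
  [  0,   0,  14]

Row 3 reads [0 0 | 14], i.e. 0 = 14, so the system is inconsistent and w ∉ span{v₁, v₂}.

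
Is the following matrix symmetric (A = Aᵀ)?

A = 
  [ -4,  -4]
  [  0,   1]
No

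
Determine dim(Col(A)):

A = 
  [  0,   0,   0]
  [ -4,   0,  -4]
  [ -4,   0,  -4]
Row reduce:
Swap R1 ↔ R2
R3 → R3 - (1)·R1
REF = 
  [ -4,   0,  -4]
  [  0,   0,   0]
  [  0,   0,   0]
Pivot columns: 1 → 1 pivot.
dim(Col(A)) = number of pivot columns = 1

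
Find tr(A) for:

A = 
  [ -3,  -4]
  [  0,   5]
2

tr(A) = -3 + 5 = 2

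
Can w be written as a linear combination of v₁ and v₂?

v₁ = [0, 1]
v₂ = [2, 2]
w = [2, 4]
Yes

Form the augmented matrix and row-reduce:
[v₁|v₂|w] = 
  [  0,   2,   2]
  [  1,   2,   4]
Swap R1 ↔ R2
REF = 
  [  1,   2,   4]
  [  0,   2,   2]

No row of the form [0 0 | nonzero], so the system is consistent. Back-substitution gives c₁ = 2, c₂ = 1: w = (2)·v₁ + (1)·v₂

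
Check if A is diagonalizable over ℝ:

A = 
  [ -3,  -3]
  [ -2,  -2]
Yes

tr(A) = -5, det(A) = 0
Characteristic polynomial: λ² - tr(A)λ + det(A) = λ² + 5λ
λ² + 5λ = λ(λ + 5)
Eigenvalues: 0, -5
λ=-5: alg. mult. = 1, geom. mult. = 2 - rank(A - (-5)I) = 2 - 1 = 1
λ=0: alg. mult. = 1, geom. mult. = 2 - rank(A - (0)I) = 2 - 1 = 1
Sum of geometric multiplicities equals n, so A has n independent eigenvectors.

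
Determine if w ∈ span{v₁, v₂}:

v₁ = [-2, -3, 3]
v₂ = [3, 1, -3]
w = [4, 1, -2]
No

Form the augmented matrix and row-reduce:
[v₁|v₂|w] = 
  [ -2,   3,   4]
  [ -3,   1,   1]
  [  3,  -3,  -2]
R2 → R2 - (3/2)·R1
R3 → R3 + (3/2)·R1
R3 → R3 + (3/7)·R2
REF = 
  [  -2,    3,    4]
  [   0, -7/2,   -5]
  [   0,    0, 13/7]

Row 3 reads [0 0 | 13/7], i.e. 0 = 13/7, so the system is inconsistent and w ∉ span{v₁, v₂}.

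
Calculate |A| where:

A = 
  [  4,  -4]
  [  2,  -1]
For a 2×2 matrix, det = ad - bc = (4)(-1) - (-4)(2) = 4

det(A) = 4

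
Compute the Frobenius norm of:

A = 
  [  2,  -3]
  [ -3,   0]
||A||_F = 4.69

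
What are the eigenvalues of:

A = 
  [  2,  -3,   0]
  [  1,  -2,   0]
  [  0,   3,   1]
λ = -1, 1, 1

Characteristic polynomial: det(λI - A) = λ³ - λ² - λ + 1
Testing integer divisors of the constant term: p(-1) = 0, so (λ + 1) is a factor:
p(λ) = (λ + 1)(λ² - 2λ + 1)
λ² - 2λ + 1 = (λ - 1)²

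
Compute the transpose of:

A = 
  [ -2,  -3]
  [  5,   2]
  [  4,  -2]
Aᵀ = 
  [ -2,   5,   4]
  [ -3,   2,  -2]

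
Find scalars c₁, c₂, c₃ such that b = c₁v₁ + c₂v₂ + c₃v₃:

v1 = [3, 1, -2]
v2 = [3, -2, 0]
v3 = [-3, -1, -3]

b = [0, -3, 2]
c1 = -1, c2 = 1, c3 = 0

b = -1·v1 + 1·v2 + 0·v3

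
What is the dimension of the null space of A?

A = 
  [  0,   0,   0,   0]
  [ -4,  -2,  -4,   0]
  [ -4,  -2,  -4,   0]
nullity(A) = 3

Row reduce:
Swap R1 ↔ R2
R3 → R3 - (1)·R1
REF = 
  [ -4,  -2,  -4,   0]
  [  0,   0,   0,   0]
  [  0,   0,   0,   0]
Pivot columns: 1 → 1 pivot.
rank(A) = 1, so nullity(A) = 4 - 1 = 3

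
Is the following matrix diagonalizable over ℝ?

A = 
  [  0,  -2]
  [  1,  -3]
Yes

tr(A) = -3, det(A) = 2
Characteristic polynomial: λ² - tr(A)λ + det(A) = λ² + 3λ + 2
λ² + 3λ + 2 = (λ + 2)(λ + 1)
Eigenvalues: -1, -2
λ=-2: alg. mult. = 1, geom. mult. = 2 - rank(A - (-2)I) = 2 - 1 = 1
λ=-1: alg. mult. = 1, geom. mult. = 2 - rank(A - (-1)I) = 2 - 1 = 1
Sum of geometric multiplicities equals n, so A has n independent eigenvectors.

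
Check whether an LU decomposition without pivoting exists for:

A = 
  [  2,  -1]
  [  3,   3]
Yes.
A[1,1] = 2 ≠ 0, so Gaussian elimination proceeds without a row swap: multiplier ℓ₂₁ = (3)/(2) = 3/2, and U[2,2] = 3 - (3/2)(-1) = 9/2.
L = 
  [  1,   0]
  [3/2,   1]
U = 
  [  2,  -1]
  [  0, 9/2]
Check row 2 of LU: [(3/2)(2), (3/2)(-1) + (9/2)] = [3, 3] = row 2 of A ✓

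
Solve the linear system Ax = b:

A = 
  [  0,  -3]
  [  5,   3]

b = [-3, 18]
Row reduce the augmented matrix [A|b]:
Swap R1 ↔ R2
REF = 
  [  5,   3,  18]
  [  0,  -3,  -3]

Back-substitution:
x₂ = (-3) / (-3) = 1
x₁ = (18 - (3)(1)) / 5 = 3

x = [3, 1]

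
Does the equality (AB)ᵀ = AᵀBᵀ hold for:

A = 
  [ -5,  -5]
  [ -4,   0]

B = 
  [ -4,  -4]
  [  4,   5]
No

(AB)ᵀ = 
  [  0,  16]
  [ -5,  16]

AᵀBᵀ = 
  [ 36, -40]
  [ 20, -20]

The two matrices differ, so (AB)ᵀ ≠ AᵀBᵀ in general. The correct identity is (AB)ᵀ = BᵀAᵀ.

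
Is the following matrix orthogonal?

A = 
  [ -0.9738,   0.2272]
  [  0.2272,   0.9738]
Yes

AᵀA = 
  [  0.9999,   0]
  [  0,   0.9999]
≈ I (equal to I up to the 4-dp rounding of the entries)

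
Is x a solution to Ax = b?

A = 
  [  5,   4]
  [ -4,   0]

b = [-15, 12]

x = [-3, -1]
No

Ax = [-19, 12] ≠ b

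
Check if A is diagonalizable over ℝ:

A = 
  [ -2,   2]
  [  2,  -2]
Yes

tr(A) = -4, det(A) = 0
Characteristic polynomial: λ² - tr(A)λ + det(A) = λ² + 4λ
λ² + 4λ = λ(λ + 4)
Eigenvalues: 0, -4
λ=-4: alg. mult. = 1, geom. mult. = 2 - rank(A - (-4)I) = 2 - 1 = 1
λ=0: alg. mult. = 1, geom. mult. = 2 - rank(A - (0)I) = 2 - 1 = 1
Sum of geometric multiplicities equals n, so A has n independent eigenvectors.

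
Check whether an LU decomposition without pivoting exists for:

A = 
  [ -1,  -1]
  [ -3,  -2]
Yes.
A[1,1] = -1 ≠ 0, so Gaussian elimination proceeds without a row swap: multiplier ℓ₂₁ = (-3)/(-1) = 3, and U[2,2] = -2 - (3)(-1) = 1.
L = 
  [  1,   0]
  [  3,   1]
U = 
  [ -1,  -1]
  [  0,   1]
Check row 2 of LU: [(3)(-1), (3)(-1) + 1] = [-3, -2] = row 2 of A ✓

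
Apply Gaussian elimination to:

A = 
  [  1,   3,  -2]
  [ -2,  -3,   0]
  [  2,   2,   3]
Row operations:
R2 → R2 + (2)·R1
R3 → R3 - (2)·R1
R3 → R3 + (4/3)·R2

Resulting echelon form:
REF = 
  [  1,   3,  -2]
  [  0,   3,  -4]
  [  0,   0, 5/3]

Rank = 3 (number of non-zero pivot rows).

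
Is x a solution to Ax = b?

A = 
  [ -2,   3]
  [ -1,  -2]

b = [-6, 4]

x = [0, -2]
Yes

Ax = [-6, 4] = b ✓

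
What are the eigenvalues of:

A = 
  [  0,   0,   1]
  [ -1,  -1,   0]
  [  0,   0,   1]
Characteristic polynomial: det(λI - A) = λ³ - λ
The constant term is 0, so λ = 0 is a root: p(λ) = λ(λ² - 1)
λ² - 1 = (λ + 1)(λ - 1)

λ = 0, 1, -1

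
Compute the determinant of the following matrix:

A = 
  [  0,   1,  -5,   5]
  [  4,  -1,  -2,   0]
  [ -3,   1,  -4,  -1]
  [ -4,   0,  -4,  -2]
Cofactor expansion along row 1: det(A) = a₁₁M₁₁ - a₁₂M₁₂ + a₁₃M₁₃ - a₁₄M₁₄

M₁₁ = det[[-1, -2, 0]; [1, -4, -1]; [0, -4, -2]]
  = (-1)·((-4)(-2) - (-1)(-4)) - (-2)·((1)(-2) - (-1)(0)) + (0)·((1)(-4) - (-4)(0))
  = (-1)(4) - (-2)(-2) + (0)(-4)
  = -8
M₁₂ = det[[4, -2, 0]; [-3, -4, -1]; [-4, -4, -2]]
  = (4)·((-4)(-2) - (-1)(-4)) - (-2)·((-3)(-2) - (-1)(-4)) + (0)·((-3)(-4) - (-4)(-4))
  = (4)(4) - (-2)(2) + (0)(-4)
  = 20
M₁₃ = det[[4, -1, 0]; [-3, 1, -1]; [-4, 0, -2]]
  = (4)·((1)(-2) - (-1)(0)) - (-1)·((-3)(-2) - (-1)(-4)) + (0)·((-3)(0) - (1)(-4))
  = (4)(-2) - (-1)(2) + (0)(4)
  = -6
M₁₄ = det[[4, -1, -2]; [-3, 1, -4]; [-4, 0, -4]]
  = (4)·((1)(-4) - (-4)(0)) - (-1)·((-3)(-4) - (-4)(-4)) + (-2)·((-3)(0) - (1)(-4))
  = (4)(-4) - (-1)(-4) + (-2)(4)
  = -28

det(A) = (0)(-8) - (1)(20) + (-5)(-6) - (5)(-28) = 150

det(A) = 150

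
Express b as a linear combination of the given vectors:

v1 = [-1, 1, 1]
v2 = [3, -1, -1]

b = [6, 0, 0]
c1 = 3, c2 = 3

b = 3·v1 + 3·v2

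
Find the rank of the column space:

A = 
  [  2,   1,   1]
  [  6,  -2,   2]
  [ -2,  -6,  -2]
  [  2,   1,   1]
dim(Col(A)) = 2

Row reduce:
R2 → R2 - (3)·R1
R3 → R3 + (1)·R1
R4 → R4 - (1)·R1
R3 → R3 - (1)·R2
REF = 
  [  2,   1,   1]
  [  0,  -5,  -1]
  [  0,   0,   0]
  [  0,   0,   0]
Pivot columns: 1, 2 → 2 pivots.
dim(Col(A)) = number of pivot columns = 2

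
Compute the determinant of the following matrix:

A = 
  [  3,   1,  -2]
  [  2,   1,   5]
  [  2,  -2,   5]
Cofactor expansion along row 1:
det(A) = (3)·((1)(5) - (5)(-2)) - (1)·((2)(5) - (5)(2)) + (-2)·((2)(-2) - (1)(2))
  = (3)(15) - (1)(0) + (-2)(-6)
  = 57

det(A) = 57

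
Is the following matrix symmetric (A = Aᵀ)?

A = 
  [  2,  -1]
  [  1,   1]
No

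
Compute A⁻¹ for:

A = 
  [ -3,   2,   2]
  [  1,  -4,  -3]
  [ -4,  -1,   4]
det(A) = (-3)·((-4)(4) - (-3)(-1)) - (2)·((1)(4) - (-3)(-4)) + (2)·((1)(-1) - (-4)(-4))
  = (-3)(-19) - (2)(-8) + (2)(-17)
  = 39
det(A) = 39 ≠ 0, so A is invertible.

Cofactors Cᵢⱼ = (-1)ⁱ⁺ʲ·Mᵢⱼ:
C = 
  [-19,   8, -17]
  [-10,  -4, -11]
  [  2,  -7,  10]

adj(A) = Cᵀ:
adj(A) = 
  [-19, -10,   2]
  [  8,  -4,  -7]
  [-17, -11,  10]

A⁻¹ = (1/39) · adj(A):
A⁻¹ = 
  [-19/39, -10/39,   2/39]
  [  8/39,  -4/39,  -7/39]
  [-17/39, -11/39,  10/39]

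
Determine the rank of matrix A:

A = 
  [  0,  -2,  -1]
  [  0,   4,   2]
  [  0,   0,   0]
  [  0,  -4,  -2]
Row reduce:
R2 → R2 + (2)·R1
R4 → R4 - (2)·R1
REF = 
  [  0,  -2,  -1]
  [  0,   0,   0]
  [  0,   0,   0]
  [  0,   0,   0]
Pivot columns: 2 → 1 pivot.

rank(A) = 1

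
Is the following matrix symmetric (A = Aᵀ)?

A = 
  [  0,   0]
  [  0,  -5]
Yes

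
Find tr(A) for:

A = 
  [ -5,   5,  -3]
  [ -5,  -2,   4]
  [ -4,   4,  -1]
-8

tr(A) = -5 + -2 + -1 = -8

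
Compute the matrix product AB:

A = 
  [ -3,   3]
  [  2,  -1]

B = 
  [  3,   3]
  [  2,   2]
AB = 
  [ -3,  -3]
  [  4,   4]

A is 2×2 and B is 2×2, so AB is 2×2. Each entry is (row of A)·(column of B):
AB[1,1] = (-3)(3) + (3)(2) = -3
AB[1,2] = (-3)(3) + (3)(2) = -3
AB[2,1] = (2)(3) + (-1)(2) = 4
AB[2,2] = (2)(3) + (-1)(2) = 4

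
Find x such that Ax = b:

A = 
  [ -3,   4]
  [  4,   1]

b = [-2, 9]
Row reduce the augmented matrix [A|b]:
R2 → R2 + (4/3)·R1
REF = 
  [  -3,    4,   -2]
  [   0, 19/3, 19/3]

Back-substitution:
x₂ = (19/3) / (19/3) = 1
x₁ = (-2 - (4)(1)) / (-3) = 2

x = [2, 1]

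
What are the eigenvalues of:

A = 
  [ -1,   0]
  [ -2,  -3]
tr(A) = -4, det(A) = 3
Characteristic polynomial: λ² - tr(A)λ + det(A) = λ² + 4λ + 3
λ² + 4λ + 3 = (λ + 3)(λ + 1)

λ = -1, -3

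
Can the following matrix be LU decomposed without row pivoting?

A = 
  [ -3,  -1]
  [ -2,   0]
Yes.
A[1,1] = -3 ≠ 0, so Gaussian elimination proceeds without a row swap: multiplier ℓ₂₁ = (-2)/(-3) = 2/3, and U[2,2] = 0 - (2/3)(-1) = 2/3.
L = 
  [  1,   0]
  [2/3,   1]
U = 
  [ -3,  -1]
  [  0, 2/3]
Check row 2 of LU: [(2/3)(-3), (2/3)(-1) + (2/3)] = [-2, 0] = row 2 of A ✓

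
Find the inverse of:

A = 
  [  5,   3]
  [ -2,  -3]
det(A) = (5)(-3) - (3)(-2) = -9
For a 2×2 matrix, A⁻¹ = (1/det(A)) · [[d, -b], [-c, a]]
    = (-1/9) · [[-3, -3], [2, 5]]

A⁻¹ = 
  [ 1/3,  1/3]
  [-2/9, -5/9]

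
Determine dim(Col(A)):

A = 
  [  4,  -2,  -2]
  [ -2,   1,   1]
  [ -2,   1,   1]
Row reduce:
R2 → R2 + (1/2)·R1
R3 → R3 + (1/2)·R1
REF = 
  [  4,  -2,  -2]
  [  0,   0,   0]
  [  0,   0,   0]
Pivot columns: 1 → 1 pivot.
dim(Col(A)) = number of pivot columns = 1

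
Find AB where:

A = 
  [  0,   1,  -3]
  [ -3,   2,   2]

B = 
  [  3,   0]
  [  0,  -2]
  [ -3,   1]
AB = 
  [  9,  -5]
  [-15,  -2]

A is 2×3 and B is 3×2, so AB is 2×2. Each entry is (row of A)·(column of B):
AB[1,1] = (0)(3) + (1)(0) + (-3)(-3) = 9
AB[1,2] = (0)(0) + (1)(-2) + (-3)(1) = -5
AB[2,1] = (-3)(3) + (2)(0) + (2)(-3) = -15
AB[2,2] = (-3)(0) + (2)(-2) + (2)(1) = -2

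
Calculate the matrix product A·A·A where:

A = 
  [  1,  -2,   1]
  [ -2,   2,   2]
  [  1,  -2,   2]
A² = A·A:
A²[1,1] = (1)(1) + (-2)(-2) + (1)(1) = 6
A²[1,2] = (1)(-2) + (-2)(2) + (1)(-2) = -8
A²[1,3] = (1)(1) + (-2)(2) + (1)(2) = -1
A²[2,1] = (-2)(1) + (2)(-2) + (2)(1) = -4
A²[2,2] = (-2)(-2) + (2)(2) + (2)(-2) = 4
A²[2,3] = (-2)(1) + (2)(2) + (2)(2) = 6
A²[3,1] = (1)(1) + (-2)(-2) + (2)(1) = 7
A²[3,2] = (1)(-2) + (-2)(2) + (2)(-2) = -10
A²[3,3] = (1)(1) + (-2)(2) + (2)(2) = 1
A² = 
  [  6,  -8,  -1]
  [ -4,   4,   6]
  [  7, -10,   1]

A^3 = A^2·A:
A^3[1,1] = (6)(1) + (-8)(-2) + (-1)(1) = 21
A^3[1,2] = (6)(-2) + (-8)(2) + (-1)(-2) = -26
A^3[1,3] = (6)(1) + (-8)(2) + (-1)(2) = -12
A^3[2,1] = (-4)(1) + (4)(-2) + (6)(1) = -6
A^3[2,2] = (-4)(-2) + (4)(2) + (6)(-2) = 4
A^3[2,3] = (-4)(1) + (4)(2) + (6)(2) = 16
A^3[3,1] = (7)(1) + (-10)(-2) + (1)(1) = 28
A^3[3,2] = (7)(-2) + (-10)(2) + (1)(-2) = -36
A^3[3,3] = (7)(1) + (-10)(2) + (1)(2) = -11
A^3 = 
  [ 21, -26, -12]
  [ -6,   4,  16]
  [ 28, -36, -11]

Therefore
A^3 = 
  [ 21, -26, -12]
  [ -6,   4,  16]
  [ 28, -36, -11]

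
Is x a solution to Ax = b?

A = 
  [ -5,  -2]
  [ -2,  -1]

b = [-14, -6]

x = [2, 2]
Yes

Ax = [-14, -6] = b ✓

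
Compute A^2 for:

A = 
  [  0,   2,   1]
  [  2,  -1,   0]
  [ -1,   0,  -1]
A² = A·A:
A²[1,1] = (0)(0) + (2)(2) + (1)(-1) = 3
A²[1,2] = (0)(2) + (2)(-1) + (1)(0) = -2
A²[1,3] = (0)(1) + (2)(0) + (1)(-1) = -1
A²[2,1] = (2)(0) + (-1)(2) + (0)(-1) = -2
A²[2,2] = (2)(2) + (-1)(-1) + (0)(0) = 5
A²[2,3] = (2)(1) + (-1)(0) + (0)(-1) = 2
A²[3,1] = (-1)(0) + (0)(2) + (-1)(-1) = 1
A²[3,2] = (-1)(2) + (0)(-1) + (-1)(0) = -2
A²[3,3] = (-1)(1) + (0)(0) + (-1)(-1) = 0
A² = 
  [  3,  -2,  -1]
  [ -2,   5,   2]
  [  1,  -2,   0]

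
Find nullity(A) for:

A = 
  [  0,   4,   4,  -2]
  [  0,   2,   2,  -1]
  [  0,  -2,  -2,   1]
nullity(A) = 3

Row reduce:
R2 → R2 - (1/2)·R1
R3 → R3 + (1/2)·R1
REF = 
  [  0,   4,   4,  -2]
  [  0,   0,   0,   0]
  [  0,   0,   0,   0]
Pivot columns: 2 → 1 pivot.
rank(A) = 1, so nullity(A) = 4 - 1 = 3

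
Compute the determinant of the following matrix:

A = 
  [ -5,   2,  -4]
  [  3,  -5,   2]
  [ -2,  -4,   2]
78

Cofactor expansion along row 1:
det(A) = (-5)·((-5)(2) - (2)(-4)) - (2)·((3)(2) - (2)(-2)) + (-4)·((3)(-4) - (-5)(-2))
  = (-5)(-2) - (2)(10) + (-4)(-22)
  = 78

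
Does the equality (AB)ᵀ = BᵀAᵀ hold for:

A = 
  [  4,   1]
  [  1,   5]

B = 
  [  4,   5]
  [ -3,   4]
Yes

(AB)ᵀ = 
  [ 13, -11]
  [ 24,  25]

BᵀAᵀ = 
  [ 13, -11]
  [ 24,  25]

Both sides are equal — this is the standard identity (AB)ᵀ = BᵀAᵀ, which holds for all A, B.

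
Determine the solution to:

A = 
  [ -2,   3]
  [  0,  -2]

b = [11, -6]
Row reduce the augmented matrix [A|b]:
(already in echelon form)
REF = 
  [ -2,   3,  11]
  [  0,  -2,  -6]

Back-substitution:
x₂ = (-6) / (-2) = 3
x₁ = (11 - (3)(3)) / (-2) = -1

x = [-1, 3]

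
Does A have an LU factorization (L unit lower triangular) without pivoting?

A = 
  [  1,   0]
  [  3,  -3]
Yes.
A[1,1] = 1 ≠ 0, so Gaussian elimination proceeds without a row swap: multiplier ℓ₂₁ = (3)/(1) = 3, and U[2,2] = -3 - (3)(0) = -3.
L = 
  [  1,   0]
  [  3,   1]
U = 
  [  1,   0]
  [  0,  -3]
Check row 2 of LU: [(3)(1), (3)(0) + (-3)] = [3, -3] = row 2 of A ✓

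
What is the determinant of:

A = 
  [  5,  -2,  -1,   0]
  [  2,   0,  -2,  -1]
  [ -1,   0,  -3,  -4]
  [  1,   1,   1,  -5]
124

Cofactor expansion along row 1: det(A) = a₁₁M₁₁ - a₁₂M₁₂ + a₁₃M₁₃ - a₁₄M₁₄

M₁₁ = det[[0, -2, -1]; [0, -3, -4]; [1, 1, -5]]
  = (0)·((-3)(-5) - (-4)(1)) - (-2)·((0)(-5) - (-4)(1)) + (-1)·((0)(1) - (-3)(1))
  = (0)(19) - (-2)(4) + (-1)(3)
  = 5
M₁₂ = det[[2, -2, -1]; [-1, -3, -4]; [1, 1, -5]]
  = (2)·((-3)(-5) - (-4)(1)) - (-2)·((-1)(-5) - (-4)(1)) + (-1)·((-1)(1) - (-3)(1))
  = (2)(19) - (-2)(9) + (-1)(2)
  = 54
M₁₃ = det[[2, 0, -1]; [-1, 0, -4]; [1, 1, -5]]
  = (2)·((0)(-5) - (-4)(1)) - (0)·((-1)(-5) - (-4)(1)) + (-1)·((-1)(1) - (0)(1))
  = (2)(4) - (0)(9) + (-1)(-1)
  = 9
M₁₄ = det[[2, 0, -2]; [-1, 0, -3]; [1, 1, 1]]
  = (2)·((0)(1) - (-3)(1)) - (0)·((-1)(1) - (-3)(1)) + (-2)·((-1)(1) - (0)(1))
  = (2)(3) - (0)(2) + (-2)(-1)
  = 8

det(A) = (5)(5) - (-2)(54) + (-1)(9) - (0)(8) = 124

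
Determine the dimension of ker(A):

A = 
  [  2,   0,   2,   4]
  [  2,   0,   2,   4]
nullity(A) = 3

Row reduce:
R2 → R2 - (1)·R1
REF = 
  [  2,   0,   2,   4]
  [  0,   0,   0,   0]
Pivot columns: 1 → 1 pivot.
rank(A) = 1, so nullity(A) = 4 - 1 = 3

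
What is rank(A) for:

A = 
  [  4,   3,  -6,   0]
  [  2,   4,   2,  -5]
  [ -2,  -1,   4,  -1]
Row reduce:
R2 → R2 - (1/2)·R1
R3 → R3 + (1/2)·R1
R3 → R3 - (1/5)·R2
REF = 
  [  4,   3,  -6,   0]
  [  0, 5/2,   5,  -5]
  [  0,   0,   0,   0]
Pivot columns: 1, 2 → 2 pivots.

rank(A) = 2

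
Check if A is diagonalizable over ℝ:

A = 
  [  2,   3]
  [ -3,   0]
No

tr(A) = 2, det(A) = 9
Characteristic polynomial: λ² - tr(A)λ + det(A) = λ² - 2λ + 9
λ² - 2λ + 9 = 0  ⇒  λ = (2 ± √((-2)² - 4·(9)))/2 = (2 ± √(-32))/2
  = 1 + 2i√2,  1 - 2i√2
Eigenvalues: 1 + 2i√2, 1 - 2i√2  (≈ 1 + 2.828i, 1 - 2.828i)
Has complex eigenvalues (not diagonalizable over ℝ).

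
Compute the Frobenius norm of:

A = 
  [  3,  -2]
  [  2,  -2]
||A||_F = 4.583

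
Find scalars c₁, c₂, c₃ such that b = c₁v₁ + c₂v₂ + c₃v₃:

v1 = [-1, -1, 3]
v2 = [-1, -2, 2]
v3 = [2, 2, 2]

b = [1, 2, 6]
c1 = 2, c2 = -1, c3 = 1

b = 2·v1 + -1·v2 + 1·v3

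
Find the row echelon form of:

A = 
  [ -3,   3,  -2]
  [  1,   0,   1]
Row operations:
R2 → R2 + (1/3)·R1

Resulting echelon form:
REF = 
  [ -3,   3,  -2]
  [  0,   1, 1/3]

Rank = 2 (number of non-zero pivot rows).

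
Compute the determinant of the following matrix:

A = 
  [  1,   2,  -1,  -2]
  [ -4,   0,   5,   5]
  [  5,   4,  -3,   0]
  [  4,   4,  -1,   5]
Cofactor expansion along row 1: det(A) = a₁₁M₁₁ - a₁₂M₁₂ + a₁₃M₁₃ - a₁₄M₁₄

M₁₁ = det[[0, 5, 5]; [4, -3, 0]; [4, -1, 5]]
  = (0)·((-3)(5) - (0)(-1)) - (5)·((4)(5) - (0)(4)) + (5)·((4)(-1) - (-3)(4))
  = (0)(-15) - (5)(20) + (5)(8)
  = -60
M₁₂ = det[[-4, 5, 5]; [5, -3, 0]; [4, -1, 5]]
  = (-4)·((-3)(5) - (0)(-1)) - (5)·((5)(5) - (0)(4)) + (5)·((5)(-1) - (-3)(4))
  = (-4)(-15) - (5)(25) + (5)(7)
  = -30
M₁₃ = det[[-4, 0, 5]; [5, 4, 0]; [4, 4, 5]]
  = (-4)·((4)(5) - (0)(4)) - (0)·((5)(5) - (0)(4)) + (5)·((5)(4) - (4)(4))
  = (-4)(20) - (0)(25) + (5)(4)
  = -60
M₁₄ = det[[-4, 0, 5]; [5, 4, -3]; [4, 4, -1]]
  = (-4)·((4)(-1) - (-3)(4)) - (0)·((5)(-1) - (-3)(4)) + (5)·((5)(4) - (4)(4))
  = (-4)(8) - (0)(7) + (5)(4)
  = -12

det(A) = (1)(-60) - (2)(-30) + (-1)(-60) - (-2)(-12) = 36

det(A) = 36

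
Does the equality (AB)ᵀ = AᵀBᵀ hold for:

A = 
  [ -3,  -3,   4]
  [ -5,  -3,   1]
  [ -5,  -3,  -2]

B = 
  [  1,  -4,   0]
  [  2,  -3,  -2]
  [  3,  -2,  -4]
No

(AB)ᵀ = 
  [  3,  -8, -17]
  [ 13,  27,  33]
  [-10,   2,  14]

AᵀBᵀ = 
  [ 17,  19,  21]
  [  9,   9,   9]
  [  0,   9,  18]

The two matrices differ, so (AB)ᵀ ≠ AᵀBᵀ in general. The correct identity is (AB)ᵀ = BᵀAᵀ.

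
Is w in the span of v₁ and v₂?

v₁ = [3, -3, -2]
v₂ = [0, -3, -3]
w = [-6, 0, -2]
Yes

Form the augmented matrix and row-reduce:
[v₁|v₂|w] = 
  [  3,   0,  -6]
  [ -3,  -3,   0]
  [ -2,  -3,  -2]
R2 → R2 + (1)·R1
R3 → R3 + (2/3)·R1
R3 → R3 - (1)·R2
REF = 
  [  3,   0,  -6]
  [  0,  -3,  -6]
  [  0,   0,   0]

No row of the form [0 0 | nonzero], so the system is consistent. Back-substitution gives c₁ = -2, c₂ = 2: w = (-2)·v₁ + (2)·v₂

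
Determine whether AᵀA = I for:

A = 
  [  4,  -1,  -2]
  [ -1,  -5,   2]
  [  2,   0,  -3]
No

AᵀA = 
  [ 21,   1, -16]
  [  1,  26,  -8]
  [-16,  -8,  17]
≠ I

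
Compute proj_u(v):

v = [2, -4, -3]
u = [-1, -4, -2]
proj_u(v) = [-20/21, -80/21, -40/21]

v·u = (2)(-1) + (-4)(-4) + (-3)(-2) = 20
u·u = (-1)² + (-4)² + (-2)² = 21
proj_u(v) = (v·u / u·u) × u = (20/21) × u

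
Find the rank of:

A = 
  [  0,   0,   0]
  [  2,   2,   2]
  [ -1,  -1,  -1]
rank(A) = 1

Row reduce:
Swap R1 ↔ R2
R3 → R3 + (1/2)·R1
REF = 
  [  2,   2,   2]
  [  0,   0,   0]
  [  0,   0,   0]
Pivot columns: 1 → 1 pivot.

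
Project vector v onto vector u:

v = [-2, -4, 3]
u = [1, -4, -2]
proj_u(v) = [8/21, -32/21, -16/21]

v·u = (-2)(1) + (-4)(-4) + (3)(-2) = 8
u·u = (1)² + (-4)² + (-2)² = 21
proj_u(v) = (v·u / u·u) × u = (8/21) × u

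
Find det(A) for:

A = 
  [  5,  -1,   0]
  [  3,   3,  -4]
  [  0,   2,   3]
94

Cofactor expansion along row 1:
det(A) = (5)·((3)(3) - (-4)(2)) - (-1)·((3)(3) - (-4)(0)) + (0)·((3)(2) - (3)(0))
  = (5)(17) - (-1)(9) + (0)(6)
  = 94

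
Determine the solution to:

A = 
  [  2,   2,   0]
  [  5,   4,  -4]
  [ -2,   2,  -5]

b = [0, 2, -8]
Row reduce the augmented matrix [A|b]:
R2 → R2 - (5/2)·R1
R3 → R3 + (1)·R1
R3 → R3 + (4)·R2
REF = 
  [  2,   2,   0,   0]
  [  0,  -1,  -4,   2]
  [  0,   0, -21,   0]

Back-substitution:
x₃ = 0 / (-21) = 0
x₂ = (2 - (-4)(0)) / (-1) = -2
x₁ = (0 - (2)(-2) - (0)(0)) / 2 = 2

x = [2, -2, 0]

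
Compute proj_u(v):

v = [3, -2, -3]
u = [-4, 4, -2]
proj_u(v) = [14/9, -14/9, 7/9]

v·u = (3)(-4) + (-2)(4) + (-3)(-2) = -14
u·u = (-4)² + (4)² + (-2)² = 36
proj_u(v) = (v·u / u·u) × u = (-14/36) × u = (-7/18) × u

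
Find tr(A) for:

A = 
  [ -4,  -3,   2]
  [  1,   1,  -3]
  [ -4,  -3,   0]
-3

tr(A) = -4 + 1 + 0 = -3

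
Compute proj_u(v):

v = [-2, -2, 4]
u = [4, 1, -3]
v·u = (-2)(4) + (-2)(1) + (4)(-3) = -22
u·u = (4)² + (1)² + (-3)² = 26
proj_u(v) = (v·u / u·u) × u = (-22/26) × u = (-11/13) × u

proj_u(v) = [-44/13, -11/13, 33/13]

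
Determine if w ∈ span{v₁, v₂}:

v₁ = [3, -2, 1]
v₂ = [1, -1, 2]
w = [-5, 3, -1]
No

Form the augmented matrix and row-reduce:
[v₁|v₂|w] = 
  [  3,   1,  -5]
  [ -2,  -1,   3]
  [  1,   2,  -1]
R2 → R2 + (2/3)·R1
R3 → R3 - (1/3)·R1
R3 → R3 + (5)·R2
REF = 
  [   3,    1,   -5]
  [   0, -1/3, -1/3]
  [   0,    0,   -1]

Row 3 reads [0 0 | -1], i.e. 0 = -1, so the system is inconsistent and w ∉ span{v₁, v₂}.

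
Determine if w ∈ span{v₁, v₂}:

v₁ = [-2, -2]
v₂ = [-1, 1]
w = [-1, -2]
Yes

Form the augmented matrix and row-reduce:
[v₁|v₂|w] = 
  [ -2,  -1,  -1]
  [ -2,   1,  -2]
R2 → R2 - (1)·R1
REF = 
  [ -2,  -1,  -1]
  [  0,   2,  -1]

No row of the form [0 0 | nonzero], so the system is consistent. Back-substitution gives c₁ = 3/4, c₂ = -1/2: w = (3/4)·v₁ + (-1/2)·v₂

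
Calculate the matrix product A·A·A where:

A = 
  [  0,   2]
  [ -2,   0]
A² = A·A:
A²[1,1] = (0)(0) + (2)(-2) = -4
A²[1,2] = (0)(2) + (2)(0) = 0
A²[2,1] = (-2)(0) + (0)(-2) = 0
A²[2,2] = (-2)(2) + (0)(0) = -4
A² = 
  [ -4,   0]
  [  0,  -4]

A^3 = A^2·A:
A^3[1,1] = (-4)(0) + (0)(-2) = 0
A^3[1,2] = (-4)(2) + (0)(0) = -8
A^3[2,1] = (0)(0) + (-4)(-2) = 8
A^3[2,2] = (0)(2) + (-4)(0) = 0
A^3 = 
  [  0,  -8]
  [  8,   0]

Therefore
A^3 = 
  [  0,  -8]
  [  8,   0]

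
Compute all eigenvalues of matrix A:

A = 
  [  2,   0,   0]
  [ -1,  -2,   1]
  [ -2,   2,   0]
Characteristic polynomial: det(λI - A) = λ³ - 6λ + 4
Testing integer divisors of the constant term: p(2) = 0, so (λ - 2) is a factor:
p(λ) = (λ - 2)(λ² + 2λ - 2)
λ² + 2λ - 2 = 0  ⇒  λ = (-2 ± √((2)² - 4·(-2)))/2 = (-2 ± √(12))/2
  = -1 + √3,  -1 - √3

λ = 2, -1 + √3, -1 - √3  (≈ 2, 0.7321, -2.732)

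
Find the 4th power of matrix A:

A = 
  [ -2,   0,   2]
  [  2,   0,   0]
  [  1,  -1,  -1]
A² = A·A:
A²[1,1] = (-2)(-2) + (0)(2) + (2)(1) = 6
A²[1,2] = (-2)(0) + (0)(0) + (2)(-1) = -2
A²[1,3] = (-2)(2) + (0)(0) + (2)(-1) = -6
A²[2,1] = (2)(-2) + (0)(2) + (0)(1) = -4
A²[2,2] = (2)(0) + (0)(0) + (0)(-1) = 0
A²[2,3] = (2)(2) + (0)(0) + (0)(-1) = 4
A²[3,1] = (1)(-2) + (-1)(2) + (-1)(1) = -5
A²[3,2] = (1)(0) + (-1)(0) + (-1)(-1) = 1
A²[3,3] = (1)(2) + (-1)(0) + (-1)(-1) = 3
A² = 
  [  6,  -2,  -6]
  [ -4,   0,   4]
  [ -5,   1,   3]

A^3 = A^2·A:
A^3[1,1] = (6)(-2) + (-2)(2) + (-6)(1) = -22
A^3[1,2] = (6)(0) + (-2)(0) + (-6)(-1) = 6
A^3[1,3] = (6)(2) + (-2)(0) + (-6)(-1) = 18
A^3[2,1] = (-4)(-2) + (0)(2) + (4)(1) = 12
A^3[2,2] = (-4)(0) + (0)(0) + (4)(-1) = -4
A^3[2,3] = (-4)(2) + (0)(0) + (4)(-1) = -12
A^3[3,1] = (-5)(-2) + (1)(2) + (3)(1) = 15
A^3[3,2] = (-5)(0) + (1)(0) + (3)(-1) = -3
A^3[3,3] = (-5)(2) + (1)(0) + (3)(-1) = -13
A^3 = 
  [-22,   6,  18]
  [ 12,  -4, -12]
  [ 15,  -3, -13]

A^4 = A^3·A:
A^4[1,1] = (-22)(-2) + (6)(2) + (18)(1) = 74
A^4[1,2] = (-22)(0) + (6)(0) + (18)(-1) = -18
A^4[1,3] = (-22)(2) + (6)(0) + (18)(-1) = -62
A^4[2,1] = (12)(-2) + (-4)(2) + (-12)(1) = -44
A^4[2,2] = (12)(0) + (-4)(0) + (-12)(-1) = 12
A^4[2,3] = (12)(2) + (-4)(0) + (-12)(-1) = 36
A^4[3,1] = (15)(-2) + (-3)(2) + (-13)(1) = -49
A^4[3,2] = (15)(0) + (-3)(0) + (-13)(-1) = 13
A^4[3,3] = (15)(2) + (-3)(0) + (-13)(-1) = 43
A^4 = 
  [ 74, -18, -62]
  [-44,  12,  36]
  [-49,  13,  43]

Therefore
A^4 = 
  [ 74, -18, -62]
  [-44,  12,  36]
  [-49,  13,  43]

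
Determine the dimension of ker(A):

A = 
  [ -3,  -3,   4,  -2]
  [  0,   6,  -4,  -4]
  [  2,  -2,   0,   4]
nullity(A) = 2

Row reduce:
R3 → R3 + (2/3)·R1
R3 → R3 + (2/3)·R2
REF = 
  [ -3,  -3,   4,  -2]
  [  0,   6,  -4,  -4]
  [  0,   0,   0,   0]
Pivot columns: 1, 2 → 2 pivots.
rank(A) = 2, so nullity(A) = 4 - 2 = 2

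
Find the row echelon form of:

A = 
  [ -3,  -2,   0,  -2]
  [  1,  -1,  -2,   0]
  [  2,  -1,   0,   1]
Row operations:
R2 → R2 + (1/3)·R1
R3 → R3 + (2/3)·R1
R3 → R3 - (7/5)·R2

Resulting echelon form:
REF = 
  [  -3,   -2,    0,   -2]
  [   0, -5/3,   -2, -2/3]
  [   0,    0, 14/5,  3/5]

Rank = 3 (number of non-zero pivot rows).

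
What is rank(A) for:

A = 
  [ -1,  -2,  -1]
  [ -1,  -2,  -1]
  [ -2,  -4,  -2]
Row reduce:
R2 → R2 - (1)·R1
R3 → R3 - (2)·R1
REF = 
  [ -1,  -2,  -1]
  [  0,   0,   0]
  [  0,   0,   0]
Pivot columns: 1 → 1 pivot.

rank(A) = 1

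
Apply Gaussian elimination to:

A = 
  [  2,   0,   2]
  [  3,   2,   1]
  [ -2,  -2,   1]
Row operations:
R2 → R2 - (3/2)·R1
R3 → R3 + (1)·R1
R3 → R3 + (1)·R2

Resulting echelon form:
REF = 
  [  2,   0,   2]
  [  0,   2,  -2]
  [  0,   0,   1]

Rank = 3 (number of non-zero pivot rows).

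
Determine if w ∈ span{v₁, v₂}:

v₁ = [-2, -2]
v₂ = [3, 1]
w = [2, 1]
Yes

Form the augmented matrix and row-reduce:
[v₁|v₂|w] = 
  [ -2,   3,   2]
  [ -2,   1,   1]
R2 → R2 - (1)·R1
REF = 
  [ -2,   3,   2]
  [  0,  -2,  -1]

No row of the form [0 0 | nonzero], so the system is consistent. Back-substitution gives c₁ = -1/4, c₂ = 1/2: w = (-1/4)·v₁ + (1/2)·v₂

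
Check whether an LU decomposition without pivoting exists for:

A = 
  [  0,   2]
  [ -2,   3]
No.
A[1,1] = 0 but A[2,1] = -2 ≠ 0. Any LU with L unit lower triangular has (LU)[1,1] = U[1,1] and (LU)[2,1] = L[2,1]·U[1,1]; matching A forces U[1,1] = 0, which then forces (LU)[2,1] = 0 ≠ -2. A row swap (pivoting) is required.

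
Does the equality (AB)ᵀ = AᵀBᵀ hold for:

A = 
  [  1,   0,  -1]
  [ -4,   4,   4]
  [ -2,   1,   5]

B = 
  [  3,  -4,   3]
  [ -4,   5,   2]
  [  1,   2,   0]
No

(AB)ᵀ = 
  [  2, -24,  -5]
  [ -6,  44,  23]
  [  3,  -4,  -4]

AᵀBᵀ = 
  [ 13, -28,  -7]
  [-13,  22,   8]
  [ -4,  34,   7]

The two matrices differ, so (AB)ᵀ ≠ AᵀBᵀ in general. The correct identity is (AB)ᵀ = BᵀAᵀ.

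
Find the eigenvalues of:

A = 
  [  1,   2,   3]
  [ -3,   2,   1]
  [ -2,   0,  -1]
Characteristic polynomial: det(λI - A) = λ³ - 2λ² + 11λ
The constant term is 0, so λ = 0 is a root: p(λ) = λ(λ² - 2λ + 11)
λ² - 2λ + 11 = 0  ⇒  λ = (2 ± √((-2)² - 4·(11)))/2 = (2 ± √(-40))/2
  = 1 + i√10,  1 - i√10

λ = 0, 1 + i√10, 1 - i√10  (≈ 0, 1 + 3.162i, 1 - 3.162i)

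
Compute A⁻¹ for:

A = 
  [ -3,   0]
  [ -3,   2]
det(A) = (-3)(2) - (0)(-3) = -6
For a 2×2 matrix, A⁻¹ = (1/det(A)) · [[d, -b], [-c, a]]
    = (-1/6) · [[2, 0], [3, -3]]

A⁻¹ = 
  [-1/3,    0]
  [-1/2,  1/2]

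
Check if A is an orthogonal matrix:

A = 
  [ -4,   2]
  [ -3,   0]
No

AᵀA = 
  [ 25,  -8]
  [ -8,   4]
≠ I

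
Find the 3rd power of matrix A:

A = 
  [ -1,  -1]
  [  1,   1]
A^3 = 
  [  0,   0]
  [  0,   0]

A² = A·A:
A²[1,1] = (-1)(-1) + (-1)(1) = 0
A²[1,2] = (-1)(-1) + (-1)(1) = 0
A²[2,1] = (1)(-1) + (1)(1) = 0
A²[2,2] = (1)(-1) + (1)(1) = 0
A² = 
  [  0,   0]
  [  0,   0]

A^3 = A^2·A:
A^3[1,1] = (0)(-1) + (0)(1) = 0
A^3[1,2] = (0)(-1) + (0)(1) = 0
A^3[2,1] = (0)(-1) + (0)(1) = 0
A^3[2,2] = (0)(-1) + (0)(1) = 0
A^3 = 
  [  0,   0]
  [  0,   0]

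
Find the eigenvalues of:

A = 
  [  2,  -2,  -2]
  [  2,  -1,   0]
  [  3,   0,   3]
λ = 0, 2 + i√7, 2 - i√7  (≈ 0, 2 + 2.646i, 2 - 2.646i)

Characteristic polynomial: det(λI - A) = λ³ - 4λ² + 11λ
The constant term is 0, so λ = 0 is a root: p(λ) = λ(λ² - 4λ + 11)
λ² - 4λ + 11 = 0  ⇒  λ = (4 ± √((-4)² - 4·(11)))/2 = (4 ± √(-28))/2
  = 2 + i√7,  2 - i√7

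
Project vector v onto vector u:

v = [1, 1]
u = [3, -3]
proj_u(v) = [0, 0]

v·u = (1)(3) + (1)(-3) = 0
u·u = (3)² + (-3)² = 18
proj_u(v) = (v·u / u·u) × u = (0/18) × u = (0) × u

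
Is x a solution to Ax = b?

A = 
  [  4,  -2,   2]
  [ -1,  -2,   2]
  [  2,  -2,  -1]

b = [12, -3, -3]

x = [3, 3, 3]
Yes

Ax = [12, -3, -3] = b ✓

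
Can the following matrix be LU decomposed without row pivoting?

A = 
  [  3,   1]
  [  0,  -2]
Yes.
A[1,1] = 3 ≠ 0, so Gaussian elimination proceeds without a row swap: multiplier ℓ₂₁ = (0)/(3) = 0, and U[2,2] = -2 - (0)(1) = -2.
L = 
  [  1,   0]
  [  0,   1]
U = 
  [  3,   1]
  [  0,  -2]
Check row 2 of LU: [(0)(3), (0)(1) + (-2)] = [0, -2] = row 2 of A ✓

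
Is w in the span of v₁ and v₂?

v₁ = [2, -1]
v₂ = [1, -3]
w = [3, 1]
Yes

Form the augmented matrix and row-reduce:
[v₁|v₂|w] = 
  [  2,   1,   3]
  [ -1,  -3,   1]
R2 → R2 + (1/2)·R1
REF = 
  [   2,    1,    3]
  [   0, -5/2,  5/2]

No row of the form [0 0 | nonzero], so the system is consistent. Back-substitution gives c₁ = 2, c₂ = -1: w = (2)·v₁ + (-1)·v₂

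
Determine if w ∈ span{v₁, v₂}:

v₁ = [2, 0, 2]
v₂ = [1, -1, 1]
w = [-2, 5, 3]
No

Form the augmented matrix and row-reduce:
[v₁|v₂|w] = 
  [  2,   1,  -2]
  [  0,  -1,   5]
  [  2,   1,   3]
R3 → R3 - (1)·R1
REF = 
  [  2,   1,  -2]
  [  0,  -1,   5]
  [  0,   0,   5]

Row 3 reads [0 0 | 5], i.e. 0 = 5, so the system is inconsistent and w ∉ span{v₁, v₂}.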